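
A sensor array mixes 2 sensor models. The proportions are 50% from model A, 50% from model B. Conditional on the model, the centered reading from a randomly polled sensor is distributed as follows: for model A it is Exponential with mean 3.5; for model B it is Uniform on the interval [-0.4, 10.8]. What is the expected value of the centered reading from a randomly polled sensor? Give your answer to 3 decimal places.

Component means — A: 3.5; B: 5.2.
E[X] = 0.5·3.5 + 0.5·5.2 = 4.35.

4.350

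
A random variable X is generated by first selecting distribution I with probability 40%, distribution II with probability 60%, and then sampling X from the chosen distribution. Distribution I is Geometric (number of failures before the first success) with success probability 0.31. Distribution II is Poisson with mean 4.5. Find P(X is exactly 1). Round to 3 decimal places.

0.116

Conditional on each component, P(X = 1): I: 0.2139; II: 0.0499905.
By total probability, P(X = 1) = 0.4·0.2139 + 0.6·0.0499905 = 0.115554.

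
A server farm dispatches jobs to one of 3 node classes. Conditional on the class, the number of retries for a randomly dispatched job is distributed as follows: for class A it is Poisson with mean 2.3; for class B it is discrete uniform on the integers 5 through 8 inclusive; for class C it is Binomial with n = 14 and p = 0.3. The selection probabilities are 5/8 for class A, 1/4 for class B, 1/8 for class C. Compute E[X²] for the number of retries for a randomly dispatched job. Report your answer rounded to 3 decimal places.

For each component E[X²] = Var + (mean)², giving A: 7.59; B: 43.5; C: 20.58.
Overall E[X²] = 0.625·7.59 + 0.25·43.5 + 0.125·20.58 = 18.1913.

18.191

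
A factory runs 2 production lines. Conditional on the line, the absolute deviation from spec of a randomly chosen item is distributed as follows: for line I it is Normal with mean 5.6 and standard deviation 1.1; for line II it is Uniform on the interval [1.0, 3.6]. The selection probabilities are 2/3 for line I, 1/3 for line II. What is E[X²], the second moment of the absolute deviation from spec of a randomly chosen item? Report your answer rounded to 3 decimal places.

23.664

For each component E[X²] = Var + (mean)², giving I: 32.57; II: 5.85333.
Overall E[X²] = 0.666667·32.57 + 0.333333·5.85333 = 23.6644.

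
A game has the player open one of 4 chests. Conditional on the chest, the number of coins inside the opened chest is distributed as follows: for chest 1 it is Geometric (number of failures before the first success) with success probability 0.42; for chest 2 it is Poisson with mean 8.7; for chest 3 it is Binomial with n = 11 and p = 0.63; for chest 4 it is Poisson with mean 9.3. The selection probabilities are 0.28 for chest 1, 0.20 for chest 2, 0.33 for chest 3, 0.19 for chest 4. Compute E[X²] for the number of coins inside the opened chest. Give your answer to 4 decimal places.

For each component E[X²] = Var + (mean)², giving 1: 5.19501; 2: 84.39; 3: 50.589; 4: 95.79.
Overall E[X²] = 0.28·5.19501 + 0.2·84.39 + 0.33·50.589 + 0.19·95.79 = 53.2271.

53.2271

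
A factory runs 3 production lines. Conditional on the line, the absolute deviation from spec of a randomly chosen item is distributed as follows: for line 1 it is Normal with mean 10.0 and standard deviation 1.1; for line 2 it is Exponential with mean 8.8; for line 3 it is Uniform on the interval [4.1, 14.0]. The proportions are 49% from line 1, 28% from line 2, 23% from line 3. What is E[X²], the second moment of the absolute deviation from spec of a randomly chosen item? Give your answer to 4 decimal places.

For each component E[X²] = Var + (mean)², giving 1: 101.21; 2: 154.88; 3: 90.07.
Overall E[X²] = 0.49·101.21 + 0.28·154.88 + 0.23·90.07 = 113.675.

113.6754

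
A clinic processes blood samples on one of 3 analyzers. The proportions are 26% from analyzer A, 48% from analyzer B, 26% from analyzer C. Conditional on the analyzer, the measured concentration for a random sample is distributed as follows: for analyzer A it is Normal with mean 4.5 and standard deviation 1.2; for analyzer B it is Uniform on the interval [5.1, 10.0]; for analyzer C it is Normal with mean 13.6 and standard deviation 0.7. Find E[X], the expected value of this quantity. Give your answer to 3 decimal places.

Component means — A: 4.5; B: 7.55; C: 13.6.
E[X] = 0.26·4.5 + 0.48·7.55 + 0.26·13.6 = 8.33.

8.330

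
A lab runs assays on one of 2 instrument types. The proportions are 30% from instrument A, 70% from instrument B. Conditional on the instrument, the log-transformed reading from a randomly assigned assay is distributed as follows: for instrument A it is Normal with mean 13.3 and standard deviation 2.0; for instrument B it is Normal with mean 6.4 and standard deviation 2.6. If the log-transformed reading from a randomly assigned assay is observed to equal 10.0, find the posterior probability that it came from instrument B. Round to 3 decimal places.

Likelihoods f(10.0 | ·): A: 0.0511325; B: 0.0588343.
Posterior ∝ prior × likelihood. Numerator for B: 0.7·0.0588343 = 0.041184.
Normalizing constant: 0.3·0.0511325 + 0.7·0.0588343 = 0.0565238.
P(B | observation) = 0.041184 / 0.0565238 = 0.728614.

0.729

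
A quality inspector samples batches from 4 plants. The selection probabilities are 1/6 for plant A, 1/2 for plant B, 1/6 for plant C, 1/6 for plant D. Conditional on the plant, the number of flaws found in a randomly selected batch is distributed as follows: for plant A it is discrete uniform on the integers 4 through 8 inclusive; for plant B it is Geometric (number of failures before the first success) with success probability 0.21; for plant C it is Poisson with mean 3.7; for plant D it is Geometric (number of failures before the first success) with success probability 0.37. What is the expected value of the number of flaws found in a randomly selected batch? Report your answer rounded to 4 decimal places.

3.7814

Component means — A: 6; B: 3.7619; C: 3.7; D: 1.7027.
E[X] = 0.166667·6 + 0.5·3.7619 + 0.166667·3.7 + 0.166667·1.7027 = 3.7814.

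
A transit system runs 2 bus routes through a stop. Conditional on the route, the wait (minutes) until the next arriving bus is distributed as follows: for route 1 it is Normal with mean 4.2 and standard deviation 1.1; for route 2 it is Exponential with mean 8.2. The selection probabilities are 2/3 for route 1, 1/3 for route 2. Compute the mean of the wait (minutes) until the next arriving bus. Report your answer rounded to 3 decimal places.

5.533

Component means — 1: 4.2; 2: 8.2.
E[X] = 0.666667·4.2 + 0.333333·8.2 = 5.53333.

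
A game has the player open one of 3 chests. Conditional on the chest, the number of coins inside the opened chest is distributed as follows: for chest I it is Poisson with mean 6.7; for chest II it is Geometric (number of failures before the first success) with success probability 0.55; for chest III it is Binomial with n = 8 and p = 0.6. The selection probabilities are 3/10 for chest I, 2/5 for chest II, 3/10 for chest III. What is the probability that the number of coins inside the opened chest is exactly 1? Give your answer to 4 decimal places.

Conditional on each chest, P(X = 1): I: 0.00824711; II: 0.2475; III: 0.00786432.
By total probability, P(X = 1) = 0.3·0.00824711 + 0.4·0.2475 + 0.3·0.00786432 = 0.103833.

0.1038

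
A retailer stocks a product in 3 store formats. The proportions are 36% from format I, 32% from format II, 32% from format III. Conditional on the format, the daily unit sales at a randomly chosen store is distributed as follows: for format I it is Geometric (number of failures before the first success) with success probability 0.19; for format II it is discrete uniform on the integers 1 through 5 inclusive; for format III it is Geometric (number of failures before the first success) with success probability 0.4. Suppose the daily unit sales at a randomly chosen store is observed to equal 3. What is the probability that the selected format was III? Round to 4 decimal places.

0.2160

Likelihoods P(X=3 | ·): I: 0.100974; II: 0.2; III: 0.0864.
Posterior ∝ prior × likelihood. Numerator for III: 0.32·0.0864 = 0.027648.
Normalizing constant: 0.36·0.100974 + 0.32·0.2 + 0.32·0.0864 = 0.127999.
P(III | observation) = 0.027648 / 0.127999 = 0.216002.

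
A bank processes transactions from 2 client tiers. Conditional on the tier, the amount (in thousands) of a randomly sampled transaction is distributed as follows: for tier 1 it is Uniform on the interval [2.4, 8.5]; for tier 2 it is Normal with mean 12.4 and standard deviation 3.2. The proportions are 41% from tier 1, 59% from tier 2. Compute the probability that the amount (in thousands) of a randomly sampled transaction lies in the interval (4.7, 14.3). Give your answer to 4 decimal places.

Conditional on each tier, P(4.7 < X < 14.3): 1: 0.622951; 2: 0.715602.
By total probability, P(4.7 < X < 14.3) = 0.41·0.622951 + 0.59·0.715602 = 0.677615.

0.6776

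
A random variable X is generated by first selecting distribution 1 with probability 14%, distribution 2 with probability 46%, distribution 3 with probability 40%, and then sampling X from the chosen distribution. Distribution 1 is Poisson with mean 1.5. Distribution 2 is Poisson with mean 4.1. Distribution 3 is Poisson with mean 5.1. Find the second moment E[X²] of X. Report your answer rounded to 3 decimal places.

22.588

For each component E[X²] = Var + (mean)², giving 1: 3.75; 2: 20.91; 3: 31.11.
Overall E[X²] = 0.14·3.75 + 0.46·20.91 + 0.4·31.11 = 22.5876.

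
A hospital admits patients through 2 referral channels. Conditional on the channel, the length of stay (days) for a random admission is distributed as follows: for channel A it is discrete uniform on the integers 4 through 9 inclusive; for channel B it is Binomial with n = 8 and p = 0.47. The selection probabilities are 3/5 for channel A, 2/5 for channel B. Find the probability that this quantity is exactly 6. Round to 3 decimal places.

Conditional on each channel, P(X = 6): A: 0.166667; B: 0.0847807.
By total probability, P(X = 6) = 0.6·0.166667 + 0.4·0.0847807 = 0.133912.

0.134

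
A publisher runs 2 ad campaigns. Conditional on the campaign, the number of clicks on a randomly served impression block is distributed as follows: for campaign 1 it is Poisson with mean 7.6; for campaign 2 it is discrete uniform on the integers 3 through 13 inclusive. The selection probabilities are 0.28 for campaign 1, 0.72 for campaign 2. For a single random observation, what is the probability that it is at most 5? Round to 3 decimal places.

0.261

Conditional on each campaign, P(X ≤ 5): 1: 0.230681; 2: 0.272727.
By total probability, P(X ≤ 5) = 0.28·0.230681 + 0.72·0.272727 = 0.260954.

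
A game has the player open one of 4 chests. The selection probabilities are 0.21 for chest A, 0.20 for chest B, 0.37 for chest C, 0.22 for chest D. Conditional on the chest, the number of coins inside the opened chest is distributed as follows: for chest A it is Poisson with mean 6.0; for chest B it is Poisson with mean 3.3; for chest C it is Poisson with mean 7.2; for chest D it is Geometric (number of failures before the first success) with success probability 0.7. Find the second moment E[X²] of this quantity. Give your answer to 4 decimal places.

For each component E[X²] = Var + (mean)², giving A: 42; B: 14.19; C: 59.04; D: 0.795918.
Overall E[X²] = 0.21·42 + 0.2·14.19 + 0.37·59.04 + 0.22·0.795918 = 33.6779.

33.6779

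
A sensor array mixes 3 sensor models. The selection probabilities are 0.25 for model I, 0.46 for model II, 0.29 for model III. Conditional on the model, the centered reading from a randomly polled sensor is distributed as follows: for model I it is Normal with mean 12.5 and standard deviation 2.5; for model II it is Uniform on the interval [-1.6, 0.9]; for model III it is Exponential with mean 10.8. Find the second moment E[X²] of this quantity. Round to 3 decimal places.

For each component E[X²] = Var + (mean)², giving I: 162.5; II: 0.643333; III: 233.28.
Overall E[X²] = 0.25·162.5 + 0.46·0.643333 + 0.29·233.28 = 108.572.

108.572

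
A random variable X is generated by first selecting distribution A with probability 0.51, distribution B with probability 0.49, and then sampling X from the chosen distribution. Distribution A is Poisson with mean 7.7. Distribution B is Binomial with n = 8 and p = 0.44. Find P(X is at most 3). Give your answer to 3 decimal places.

Conditional on each component, P(X ≤ 3): A: 0.0518188; B: 0.500364.
By total probability, P(X ≤ 3) = 0.51·0.0518188 + 0.49·0.500364 = 0.271606.

0.272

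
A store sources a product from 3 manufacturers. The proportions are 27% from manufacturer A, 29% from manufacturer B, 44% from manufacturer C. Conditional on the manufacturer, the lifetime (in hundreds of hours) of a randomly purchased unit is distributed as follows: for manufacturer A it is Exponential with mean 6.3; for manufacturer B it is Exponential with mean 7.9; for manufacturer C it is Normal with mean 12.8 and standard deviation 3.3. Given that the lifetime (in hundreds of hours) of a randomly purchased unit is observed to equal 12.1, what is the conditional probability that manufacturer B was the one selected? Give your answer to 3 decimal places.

0.120

Likelihoods f(12.1 | ·): A: 0.0232562; B: 0.0273645; C: 0.118202.
Posterior ∝ prior × likelihood. Numerator for B: 0.29·0.0273645 = 0.00793571.
Normalizing constant: 0.27·0.0232562 + 0.29·0.0273645 + 0.44·0.118202 = 0.0662238.
P(B | observation) = 0.00793571 / 0.0662238 = 0.119832.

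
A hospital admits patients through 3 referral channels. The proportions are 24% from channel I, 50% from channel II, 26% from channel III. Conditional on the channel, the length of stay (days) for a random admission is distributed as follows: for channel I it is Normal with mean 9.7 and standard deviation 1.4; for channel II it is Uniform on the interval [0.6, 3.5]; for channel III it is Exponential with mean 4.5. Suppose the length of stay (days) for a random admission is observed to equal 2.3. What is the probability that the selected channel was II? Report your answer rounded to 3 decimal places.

Likelihoods f(2.3 | ·): I: 2.44317e-07; II: 0.344828; III: 0.133295.
Posterior ∝ prior × likelihood. Numerator for II: 0.5·0.344828 = 0.172414.
Normalizing constant: 0.24·2.44317e-07 + 0.5·0.344828 + 0.26·0.133295 = 0.207071.
P(II | observation) = 0.172414 / 0.207071 = 0.832633.

0.833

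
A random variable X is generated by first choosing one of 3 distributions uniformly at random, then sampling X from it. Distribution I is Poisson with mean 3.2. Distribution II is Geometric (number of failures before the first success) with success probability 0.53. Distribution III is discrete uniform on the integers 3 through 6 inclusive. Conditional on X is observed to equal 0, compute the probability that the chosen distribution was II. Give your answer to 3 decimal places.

Likelihoods P(X=0 | ·): I: 0.0407622; II: 0.53; III: 0.
Posterior ∝ prior × likelihood. Numerator for II: 0.333333·0.53 = 0.176667.
Normalizing constant: 0.333333·0.0407622 + 0.333333·0.53 + 0.333333·0 = 0.190254.
P(II | observation) = 0.176667 / 0.190254 = 0.928583.

0.929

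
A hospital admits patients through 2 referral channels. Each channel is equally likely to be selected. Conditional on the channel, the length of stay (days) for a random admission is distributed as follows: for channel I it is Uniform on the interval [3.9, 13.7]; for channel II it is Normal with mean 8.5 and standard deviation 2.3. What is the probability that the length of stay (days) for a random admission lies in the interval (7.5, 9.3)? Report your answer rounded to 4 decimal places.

0.2439

Conditional on each channel, P(7.5 < X < 9.3): I: 0.183673; II: 0.304154.
By total probability, P(7.5 < X < 9.3) = 0.5·0.183673 + 0.5·0.304154 = 0.243914.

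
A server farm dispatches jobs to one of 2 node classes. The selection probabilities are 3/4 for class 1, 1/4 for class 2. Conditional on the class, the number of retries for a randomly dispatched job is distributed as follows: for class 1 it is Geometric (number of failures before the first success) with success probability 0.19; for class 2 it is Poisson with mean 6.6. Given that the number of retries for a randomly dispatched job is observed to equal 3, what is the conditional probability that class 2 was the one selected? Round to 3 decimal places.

Likelihoods P(X=3 | ·): 1: 0.100974; 2: 0.0651834.
Posterior ∝ prior × likelihood. Numerator for 2: 0.25·0.0651834 = 0.0162958.
Normalizing constant: 0.75·0.100974 + 0.25·0.0651834 = 0.0920262.
P(2 | observation) = 0.0162958 / 0.0920262 = 0.177078.

0.177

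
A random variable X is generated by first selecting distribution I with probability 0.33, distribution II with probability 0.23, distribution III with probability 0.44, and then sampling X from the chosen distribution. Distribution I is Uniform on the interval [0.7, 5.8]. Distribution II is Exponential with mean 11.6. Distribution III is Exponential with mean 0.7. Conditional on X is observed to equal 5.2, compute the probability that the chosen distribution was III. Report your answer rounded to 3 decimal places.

Likelihoods f(5.2 | ·): I: 0.196078; II: 0.0550628; III: 0.000848622.
Posterior ∝ prior × likelihood. Numerator for III: 0.44·0.000848622 = 0.000373394.
Normalizing constant: 0.33·0.196078 + 0.23·0.0550628 + 0.44·0.000848622 = 0.0777437.
P(III | observation) = 0.000373394 / 0.0777437 = 0.00480288.

0.005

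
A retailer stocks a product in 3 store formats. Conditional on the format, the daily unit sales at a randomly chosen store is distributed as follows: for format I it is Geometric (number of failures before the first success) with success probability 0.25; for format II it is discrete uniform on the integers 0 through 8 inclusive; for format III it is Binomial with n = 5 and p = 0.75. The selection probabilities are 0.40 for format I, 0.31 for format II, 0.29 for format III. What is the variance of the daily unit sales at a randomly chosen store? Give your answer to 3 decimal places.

7.333

Per component, I: μ=3, E[X²]=21; II: μ=4, E[X²]=22.6667; III: μ=3.75, E[X²]=15.
E[X] = 0.4·3 + 0.31·4 + 0.29·3.75 = 3.5275.
E[X²] = 0.4·21 + 0.31·22.6667 + 0.29·15 = 19.7767.
Var(X) = E[X²] − (E[X])² = 19.7767 − 12.4433 = 7.33341.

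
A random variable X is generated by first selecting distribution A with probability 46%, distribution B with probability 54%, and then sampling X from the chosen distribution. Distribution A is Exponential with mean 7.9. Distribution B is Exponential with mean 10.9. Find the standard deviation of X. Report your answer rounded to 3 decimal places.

Per component, A: μ=7.9, E[X²]=124.82; B: μ=10.9, E[X²]=237.62.
E[X] = 0.46·7.9 + 0.54·10.9 = 9.52.
E[X²] = 0.46·124.82 + 0.54·237.62 = 185.732.
Var(X) = E[X²] − (E[X])² = 185.732 − 90.6304 = 95.1016.
SD(X) = √95.1016 = 9.752.

9.752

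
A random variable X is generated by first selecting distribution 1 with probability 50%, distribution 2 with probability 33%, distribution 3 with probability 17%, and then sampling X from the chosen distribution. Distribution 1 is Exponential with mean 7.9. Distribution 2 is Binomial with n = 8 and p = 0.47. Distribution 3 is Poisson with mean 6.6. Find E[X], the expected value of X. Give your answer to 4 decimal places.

6.3128

Component means — 1: 7.9; 2: 3.76; 3: 6.6.
E[X] = 0.5·7.9 + 0.33·3.76 + 0.17·6.6 = 6.3128.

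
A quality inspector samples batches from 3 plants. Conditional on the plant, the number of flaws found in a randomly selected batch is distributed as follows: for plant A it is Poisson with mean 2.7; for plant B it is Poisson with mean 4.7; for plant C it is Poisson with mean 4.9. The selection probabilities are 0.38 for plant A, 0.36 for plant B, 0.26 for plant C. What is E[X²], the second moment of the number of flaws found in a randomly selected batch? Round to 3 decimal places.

20.957

For each component E[X²] = Var + (mean)², giving A: 9.99; B: 26.79; C: 28.91.
Overall E[X²] = 0.38·9.99 + 0.36·26.79 + 0.26·28.91 = 20.9572.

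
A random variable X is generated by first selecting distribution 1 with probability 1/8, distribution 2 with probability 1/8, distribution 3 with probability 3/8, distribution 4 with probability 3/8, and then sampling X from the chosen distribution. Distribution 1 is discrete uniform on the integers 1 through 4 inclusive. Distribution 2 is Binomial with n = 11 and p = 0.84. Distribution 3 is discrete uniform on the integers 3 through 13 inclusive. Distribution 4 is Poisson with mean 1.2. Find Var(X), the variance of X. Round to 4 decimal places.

Per component, 1: μ=2.5, E[X²]=7.5; 2: μ=9.24, E[X²]=86.856; 3: μ=8, E[X²]=74; 4: μ=1.2, E[X²]=2.64.
E[X] = 0.125·2.5 + 0.125·9.24 + 0.375·8 + 0.375·1.2 = 4.9175.
E[X²] = 0.125·7.5 + 0.125·86.856 + 0.375·74 + 0.375·2.64 = 40.5345.
Var(X) = E[X²] − (E[X])² = 40.5345 − 24.1818 = 16.3527.

16.3527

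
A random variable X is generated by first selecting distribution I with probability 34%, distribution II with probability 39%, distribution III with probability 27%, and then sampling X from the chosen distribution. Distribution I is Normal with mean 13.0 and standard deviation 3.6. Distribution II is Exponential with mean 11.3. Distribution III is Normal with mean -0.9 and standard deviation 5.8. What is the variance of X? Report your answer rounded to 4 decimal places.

97.0810

Per component, I: μ=13, E[X²]=181.96; II: μ=11.3, E[X²]=255.38; III: μ=-0.9, E[X²]=34.45.
E[X] = 0.34·13 + 0.39·11.3 + 0.27·-0.9 = 8.584.
E[X²] = 0.34·181.96 + 0.39·255.38 + 0.27·34.45 = 170.766.
Var(X) = E[X²] − (E[X])² = 170.766 − 73.6851 = 97.081.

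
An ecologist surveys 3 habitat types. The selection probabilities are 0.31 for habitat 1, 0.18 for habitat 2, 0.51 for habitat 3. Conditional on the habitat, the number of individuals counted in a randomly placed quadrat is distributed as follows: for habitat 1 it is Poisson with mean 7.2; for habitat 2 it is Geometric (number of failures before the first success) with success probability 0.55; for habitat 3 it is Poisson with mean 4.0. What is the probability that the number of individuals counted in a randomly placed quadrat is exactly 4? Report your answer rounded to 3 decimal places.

0.130

Conditional on each habitat, P(X = 4): 1: 0.0835985; 2: 0.0225534; 3: 0.195367.
By total probability, P(X = 4) = 0.31·0.0835985 + 0.18·0.0225534 + 0.51·0.195367 = 0.129612.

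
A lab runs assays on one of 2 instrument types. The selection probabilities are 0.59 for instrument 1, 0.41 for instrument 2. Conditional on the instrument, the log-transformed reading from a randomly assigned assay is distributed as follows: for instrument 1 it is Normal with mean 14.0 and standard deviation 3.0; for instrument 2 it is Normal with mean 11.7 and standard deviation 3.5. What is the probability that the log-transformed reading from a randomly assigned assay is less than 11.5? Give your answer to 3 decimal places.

0.315

Conditional on each instrument, P(X < 11.5): 1: 0.202328; 2: 0.477216.
By total probability, P(X < 11.5) = 0.59·0.202328 + 0.41·0.477216 = 0.315032.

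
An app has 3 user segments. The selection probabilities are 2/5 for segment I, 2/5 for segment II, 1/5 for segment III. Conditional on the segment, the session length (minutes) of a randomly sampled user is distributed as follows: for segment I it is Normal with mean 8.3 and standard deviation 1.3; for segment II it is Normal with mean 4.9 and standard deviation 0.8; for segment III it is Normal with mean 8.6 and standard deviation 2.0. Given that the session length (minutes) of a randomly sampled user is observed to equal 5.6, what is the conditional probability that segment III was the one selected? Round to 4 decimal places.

Likelihoods f(5.6 | ·): I: 0.0355041; II: 0.340069; III: 0.0647588.
Posterior ∝ prior × likelihood. Numerator for III: 0.2·0.0647588 = 0.0129518.
Normalizing constant: 0.4·0.0355041 + 0.4·0.340069 + 0.2·0.0647588 = 0.163181.
P(III | observation) = 0.0129518 / 0.163181 = 0.0793706.

0.0794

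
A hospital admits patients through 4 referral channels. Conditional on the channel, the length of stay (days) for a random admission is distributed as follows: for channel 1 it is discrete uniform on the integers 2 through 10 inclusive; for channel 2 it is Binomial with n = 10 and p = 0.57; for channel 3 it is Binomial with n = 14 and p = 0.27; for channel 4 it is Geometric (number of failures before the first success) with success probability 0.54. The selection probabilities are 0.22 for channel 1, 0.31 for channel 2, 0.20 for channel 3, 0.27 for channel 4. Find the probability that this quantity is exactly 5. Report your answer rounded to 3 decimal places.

Conditional on each channel, P(X = 5): 1: 0.111111; 2: 0.222904; 3: 0.169118; 4: 0.011122.
By total probability, P(X = 5) = 0.22·0.111111 + 0.31·0.222904 + 0.2·0.169118 + 0.27·0.011122 = 0.130371.

0.130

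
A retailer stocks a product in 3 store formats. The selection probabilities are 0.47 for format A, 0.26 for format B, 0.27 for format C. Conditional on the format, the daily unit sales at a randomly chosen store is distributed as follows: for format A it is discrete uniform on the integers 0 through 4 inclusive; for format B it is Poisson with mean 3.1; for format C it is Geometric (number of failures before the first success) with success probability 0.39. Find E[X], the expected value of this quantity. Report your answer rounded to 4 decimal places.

Component means — A: 2; B: 3.1; C: 1.5641.
E[X] = 0.47·2 + 0.26·3.1 + 0.27·1.5641 = 2.16831.

2.1683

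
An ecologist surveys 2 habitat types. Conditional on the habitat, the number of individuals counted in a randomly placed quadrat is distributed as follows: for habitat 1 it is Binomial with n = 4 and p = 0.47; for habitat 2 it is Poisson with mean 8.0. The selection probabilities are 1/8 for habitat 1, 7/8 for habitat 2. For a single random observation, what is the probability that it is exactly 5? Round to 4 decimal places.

Conditional on each habitat, P(X = 5): 1: 0; 2: 0.0916037.
By total probability, P(X = 5) = 0.125·0 + 0.875·0.0916037 = 0.0801532.

0.0802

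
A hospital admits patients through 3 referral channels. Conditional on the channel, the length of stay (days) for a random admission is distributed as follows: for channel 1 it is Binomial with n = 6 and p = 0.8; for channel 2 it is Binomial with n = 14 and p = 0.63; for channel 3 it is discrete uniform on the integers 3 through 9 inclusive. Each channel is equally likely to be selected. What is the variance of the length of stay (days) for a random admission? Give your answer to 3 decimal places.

5.580

Per component, 1: μ=4.8, E[X²]=24; 2: μ=8.82, E[X²]=81.0558; 3: μ=6, E[X²]=40.
E[X] = 0.333333·4.8 + 0.333333·8.82 + 0.333333·6 = 6.54.
E[X²] = 0.333333·24 + 0.333333·81.0558 + 0.333333·40 = 48.3519.
Var(X) = E[X²] − (E[X])² = 48.3519 − 42.7716 = 5.58033.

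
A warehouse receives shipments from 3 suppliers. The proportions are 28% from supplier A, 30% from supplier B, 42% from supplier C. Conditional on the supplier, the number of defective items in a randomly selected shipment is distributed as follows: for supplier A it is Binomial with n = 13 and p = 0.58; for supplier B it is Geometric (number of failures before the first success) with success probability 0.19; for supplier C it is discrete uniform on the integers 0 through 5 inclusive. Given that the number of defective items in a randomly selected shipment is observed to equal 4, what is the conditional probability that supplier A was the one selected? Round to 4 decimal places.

Likelihoods P(X=4 | ·): A: 0.032905; B: 0.0817888; C: 0.166667.
Posterior ∝ prior × likelihood. Numerator for A: 0.28·0.032905 = 0.00921339.
Normalizing constant: 0.28·0.032905 + 0.3·0.0817888 + 0.42·0.166667 = 0.10375.
P(A | observation) = 0.00921339 / 0.10375 = 0.0888038.

0.0888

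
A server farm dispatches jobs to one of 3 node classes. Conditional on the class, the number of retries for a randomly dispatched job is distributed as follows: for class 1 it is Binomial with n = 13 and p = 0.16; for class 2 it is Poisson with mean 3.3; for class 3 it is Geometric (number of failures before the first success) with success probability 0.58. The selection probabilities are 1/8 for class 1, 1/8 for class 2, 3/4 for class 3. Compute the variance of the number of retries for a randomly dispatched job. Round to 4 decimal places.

Per component, 1: μ=2.08, E[X²]=6.0736; 2: μ=3.3, E[X²]=14.19; 3: μ=0.724138, E[X²]=1.77289.
E[X] = 0.125·2.08 + 0.125·3.3 + 0.75·0.724138 = 1.2156.
E[X²] = 0.125·6.0736 + 0.125·14.19 + 0.75·1.77289 = 3.86262.
Var(X) = E[X²] − (E[X])² = 3.86262 − 1.47769 = 2.38493.

2.3849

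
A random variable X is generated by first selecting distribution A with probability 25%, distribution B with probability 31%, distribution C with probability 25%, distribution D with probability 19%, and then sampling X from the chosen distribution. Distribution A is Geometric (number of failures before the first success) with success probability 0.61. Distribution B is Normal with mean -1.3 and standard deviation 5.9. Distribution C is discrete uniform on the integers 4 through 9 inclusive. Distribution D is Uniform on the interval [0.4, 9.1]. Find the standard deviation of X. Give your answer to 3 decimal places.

4.821

Per component, A: μ=0.639344, E[X²]=1.45687; B: μ=-1.3, E[X²]=36.5; C: μ=6.5, E[X²]=45.1667; D: μ=4.75, E[X²]=28.87.
E[X] = 0.25·0.639344 + 0.31·-1.3 + 0.25·6.5 + 0.19·4.75 = 2.28434.
E[X²] = 0.25·1.45687 + 0.31·36.5 + 0.25·45.1667 + 0.19·28.87 = 28.4562.
Var(X) = E[X²] − (E[X])² = 28.4562 − 5.21819 = 23.238.
SD(X) = √23.238 = 4.82058.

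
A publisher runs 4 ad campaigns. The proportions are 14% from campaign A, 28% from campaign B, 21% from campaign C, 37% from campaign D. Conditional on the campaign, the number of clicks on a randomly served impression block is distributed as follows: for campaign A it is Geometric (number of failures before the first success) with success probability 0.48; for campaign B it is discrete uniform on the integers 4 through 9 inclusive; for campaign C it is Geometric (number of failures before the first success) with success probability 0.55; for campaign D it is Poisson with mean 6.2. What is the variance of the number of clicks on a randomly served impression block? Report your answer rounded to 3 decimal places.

Per component, A: μ=1.08333, E[X²]=3.43056; B: μ=6.5, E[X²]=45.1667; C: μ=0.818182, E[X²]=2.15702; D: μ=6.2, E[X²]=44.64.
E[X] = 0.14·1.08333 + 0.28·6.5 + 0.21·0.818182 + 0.37·6.2 = 4.43748.
E[X²] = 0.14·3.43056 + 0.28·45.1667 + 0.21·2.15702 + 0.37·44.64 = 30.0967.
Var(X) = E[X²] − (E[X])² = 30.0967 − 19.6913 = 10.4054.

10.405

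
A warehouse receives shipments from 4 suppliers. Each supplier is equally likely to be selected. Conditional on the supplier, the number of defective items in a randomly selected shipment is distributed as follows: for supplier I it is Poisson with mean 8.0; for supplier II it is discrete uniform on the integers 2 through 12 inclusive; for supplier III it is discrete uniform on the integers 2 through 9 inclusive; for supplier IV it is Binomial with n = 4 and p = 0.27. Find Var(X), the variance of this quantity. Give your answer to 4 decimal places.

13.0077

Per component, I: μ=8, E[X²]=72; II: μ=7, E[X²]=59; III: μ=5.5, E[X²]=35.5; IV: μ=1.08, E[X²]=1.9548.
E[X] = 0.25·8 + 0.25·7 + 0.25·5.5 + 0.25·1.08 = 5.395.
E[X²] = 0.25·72 + 0.25·59 + 0.25·35.5 + 0.25·1.9548 = 42.1137.
Var(X) = E[X²] − (E[X])² = 42.1137 − 29.106 = 13.0077.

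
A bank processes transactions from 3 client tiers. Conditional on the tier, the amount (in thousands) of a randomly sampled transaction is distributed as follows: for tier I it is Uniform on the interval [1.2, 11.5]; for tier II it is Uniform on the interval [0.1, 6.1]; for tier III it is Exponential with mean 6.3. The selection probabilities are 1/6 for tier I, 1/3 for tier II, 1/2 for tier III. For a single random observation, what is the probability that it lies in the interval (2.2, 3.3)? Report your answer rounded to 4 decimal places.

0.1354

Conditional on each tier, P(2.2 < X < 3.3): I: 0.106796; II: 0.183333; III: 0.112988.
By total probability, P(2.2 < X < 3.3) = 0.166667·0.106796 + 0.333333·0.183333 + 0.5·0.112988 = 0.135404.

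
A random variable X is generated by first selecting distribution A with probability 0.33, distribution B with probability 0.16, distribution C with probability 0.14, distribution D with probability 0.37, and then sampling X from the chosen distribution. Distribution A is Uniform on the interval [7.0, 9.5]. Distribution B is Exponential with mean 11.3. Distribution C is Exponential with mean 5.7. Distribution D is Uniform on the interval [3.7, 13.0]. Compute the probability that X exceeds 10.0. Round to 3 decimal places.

Conditional on each component, P(X > 10.0): A: 0; B: 0.412732; C: 0.173013; D: 0.322581.
By total probability, P(X > 10.0) = 0.33·0 + 0.16·0.412732 + 0.14·0.173013 + 0.37·0.322581 = 0.209614.

0.210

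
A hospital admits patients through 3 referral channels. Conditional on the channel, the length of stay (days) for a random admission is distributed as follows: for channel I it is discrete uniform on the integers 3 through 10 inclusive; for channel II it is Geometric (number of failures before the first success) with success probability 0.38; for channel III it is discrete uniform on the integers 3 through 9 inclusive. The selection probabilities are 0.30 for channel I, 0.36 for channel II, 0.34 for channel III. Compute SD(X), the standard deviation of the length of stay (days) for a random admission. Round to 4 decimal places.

Per component, I: μ=6.5, E[X²]=47.5; II: μ=1.63158, E[X²]=6.95568; III: μ=6, E[X²]=40.
E[X] = 0.3·6.5 + 0.36·1.63158 + 0.34·6 = 4.57737.
E[X²] = 0.3·47.5 + 0.36·6.95568 + 0.34·40 = 30.354.
Var(X) = E[X²] − (E[X])² = 30.354 − 20.9523 = 9.40174.
SD(X) = √9.40174 = 3.06623.

3.0662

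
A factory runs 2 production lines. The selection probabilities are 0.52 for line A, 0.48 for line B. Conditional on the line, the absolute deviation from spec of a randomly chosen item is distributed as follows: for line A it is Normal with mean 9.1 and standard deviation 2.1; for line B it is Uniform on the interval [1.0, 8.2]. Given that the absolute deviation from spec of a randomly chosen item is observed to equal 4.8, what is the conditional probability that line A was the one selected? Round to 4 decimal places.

Likelihoods f(4.8 | ·): A: 0.0233479; B: 0.138889.
Posterior ∝ prior × likelihood. Numerator for A: 0.52·0.0233479 = 0.0121409.
Normalizing constant: 0.52·0.0233479 + 0.48·0.138889 = 0.0788076.
P(A | observation) = 0.0121409 / 0.0788076 = 0.154058.

0.1541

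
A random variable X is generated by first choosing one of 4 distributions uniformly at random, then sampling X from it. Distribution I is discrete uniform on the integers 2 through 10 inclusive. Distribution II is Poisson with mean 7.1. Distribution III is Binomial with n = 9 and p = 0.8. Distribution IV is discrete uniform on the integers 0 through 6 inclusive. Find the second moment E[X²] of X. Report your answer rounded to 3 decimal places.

For each component E[X²] = Var + (mean)², giving I: 42.6667; II: 57.51; III: 53.28; IV: 13.
Overall E[X²] = 0.25·42.6667 + 0.25·57.51 + 0.25·53.28 + 0.25·13 = 41.6142.

41.614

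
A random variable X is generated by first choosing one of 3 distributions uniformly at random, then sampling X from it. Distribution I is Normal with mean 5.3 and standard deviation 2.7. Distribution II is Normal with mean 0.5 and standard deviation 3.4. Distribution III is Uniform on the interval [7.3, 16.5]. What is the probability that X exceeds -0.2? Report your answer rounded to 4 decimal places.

Conditional on each component, P(X > -0.2): I: 0.979177; II: 0.581559; III: 1.
By total probability, P(X > -0.2) = 0.333333·0.979177 + 0.333333·0.581559 + 0.333333·1 = 0.853578.

0.8536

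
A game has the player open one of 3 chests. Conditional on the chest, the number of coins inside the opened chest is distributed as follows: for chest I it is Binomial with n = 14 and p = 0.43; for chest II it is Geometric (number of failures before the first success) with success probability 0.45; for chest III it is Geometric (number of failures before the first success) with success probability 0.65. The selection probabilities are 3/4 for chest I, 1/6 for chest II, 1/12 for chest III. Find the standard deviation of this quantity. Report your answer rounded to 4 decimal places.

2.8030

Per component, I: μ=6.02, E[X²]=39.6718; II: μ=1.22222, E[X²]=4.20988; III: μ=0.538462, E[X²]=1.11834.
E[X] = 0.75·6.02 + 0.166667·1.22222 + 0.0833333·0.538462 = 4.76358.
E[X²] = 0.75·39.6718 + 0.166667·4.20988 + 0.0833333·1.11834 = 30.5487.
Var(X) = E[X²] − (E[X])² = 30.5487 − 22.6917 = 7.85704.
SD(X) = √7.85704 = 2.80304.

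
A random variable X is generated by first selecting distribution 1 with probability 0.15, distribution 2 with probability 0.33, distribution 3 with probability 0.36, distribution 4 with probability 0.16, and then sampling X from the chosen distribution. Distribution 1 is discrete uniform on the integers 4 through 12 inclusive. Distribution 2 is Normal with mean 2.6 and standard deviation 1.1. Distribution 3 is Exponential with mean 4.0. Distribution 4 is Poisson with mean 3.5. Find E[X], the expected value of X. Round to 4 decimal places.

4.0580

Component means — 1: 8; 2: 2.6; 3: 4; 4: 3.5.
E[X] = 0.15·8 + 0.33·2.6 + 0.36·4 + 0.16·3.5 = 4.058.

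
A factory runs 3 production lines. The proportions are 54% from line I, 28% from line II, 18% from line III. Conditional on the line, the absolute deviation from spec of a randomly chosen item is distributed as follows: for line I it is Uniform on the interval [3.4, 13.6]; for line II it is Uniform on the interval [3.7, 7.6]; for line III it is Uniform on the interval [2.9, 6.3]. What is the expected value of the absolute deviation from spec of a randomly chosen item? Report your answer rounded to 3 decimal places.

Component means — I: 8.5; II: 5.65; III: 4.6.
E[X] = 0.54·8.5 + 0.28·5.65 + 0.18·4.6 = 7.

7.000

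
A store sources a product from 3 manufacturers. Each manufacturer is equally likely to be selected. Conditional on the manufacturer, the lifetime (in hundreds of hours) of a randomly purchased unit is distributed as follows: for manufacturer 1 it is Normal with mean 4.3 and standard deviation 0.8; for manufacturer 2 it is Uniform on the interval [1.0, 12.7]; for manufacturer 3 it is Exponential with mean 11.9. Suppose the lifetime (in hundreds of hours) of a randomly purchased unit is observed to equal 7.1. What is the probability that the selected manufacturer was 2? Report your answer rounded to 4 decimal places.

0.6434

Likelihoods f(7.1 | ·): 1: 0.00109085; 2: 0.0854701; 3: 0.0462739.
Posterior ∝ prior × likelihood. Numerator for 2: 0.333333·0.0854701 = 0.02849.
Normalizing constant: 0.333333·0.00109085 + 0.333333·0.0854701 + 0.333333·0.0462739 = 0.0442783.
P(2 | observation) = 0.02849 / 0.0442783 = 0.643431.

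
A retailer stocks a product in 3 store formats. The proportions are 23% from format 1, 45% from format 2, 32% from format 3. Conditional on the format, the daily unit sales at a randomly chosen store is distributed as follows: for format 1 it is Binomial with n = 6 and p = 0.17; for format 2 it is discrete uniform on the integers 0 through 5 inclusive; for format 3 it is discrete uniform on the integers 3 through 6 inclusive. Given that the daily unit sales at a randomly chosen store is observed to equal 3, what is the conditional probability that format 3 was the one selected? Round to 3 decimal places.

0.476

Likelihoods P(X=3 | ·): 1: 0.0561838; 2: 0.166667; 3: 0.25.
Posterior ∝ prior × likelihood. Numerator for 3: 0.32·0.25 = 0.08.
Normalizing constant: 0.23·0.0561838 + 0.45·0.166667 + 0.32·0.25 = 0.167922.
P(3 | observation) = 0.08 / 0.167922 = 0.476411.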